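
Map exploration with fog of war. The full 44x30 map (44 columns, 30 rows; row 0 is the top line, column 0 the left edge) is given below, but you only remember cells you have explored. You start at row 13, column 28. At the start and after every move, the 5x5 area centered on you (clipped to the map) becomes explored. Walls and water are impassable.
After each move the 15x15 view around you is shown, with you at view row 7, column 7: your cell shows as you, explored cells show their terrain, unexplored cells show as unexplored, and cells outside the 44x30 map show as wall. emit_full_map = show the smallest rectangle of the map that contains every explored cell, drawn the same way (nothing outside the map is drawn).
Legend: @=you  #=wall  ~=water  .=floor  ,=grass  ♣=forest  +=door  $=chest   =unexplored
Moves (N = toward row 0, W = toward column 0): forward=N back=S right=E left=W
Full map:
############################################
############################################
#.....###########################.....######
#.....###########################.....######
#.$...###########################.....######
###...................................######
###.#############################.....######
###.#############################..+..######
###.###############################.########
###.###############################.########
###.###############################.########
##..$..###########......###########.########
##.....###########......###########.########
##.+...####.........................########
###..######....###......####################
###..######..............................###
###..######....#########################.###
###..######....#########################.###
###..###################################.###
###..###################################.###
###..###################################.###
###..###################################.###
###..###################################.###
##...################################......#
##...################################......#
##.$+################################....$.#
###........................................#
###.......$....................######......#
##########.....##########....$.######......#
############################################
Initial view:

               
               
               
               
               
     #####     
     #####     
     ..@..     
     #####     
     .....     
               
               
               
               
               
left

               
               
               
               
               
     ######    
     ######    
     ..@...    
     ######    
     ......    
               
               
               
               
               

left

               
               
               
               
               
     #######   
     #######   
     ..@....   
     #######   
     .......   
               
               
               
               
               

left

               
               
               
               
               
     .#######  
     .#######  
     ..@.....  
     .#######  
     ........  
               
               
               
               
               

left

               
               
               
               
               
     ..####### 
     ..####### 
     ..@...... 
     ..####### 
     ......... 
               
               
               
               
               

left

               
               
               
               
               
     ...#######
     ...#######
     ..@.......
     ...#######
     ..........
               
               
               
               
               

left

               
               
               
               
               
     ....######
     ....######
     ..@.......
     ....######
     ..........
               
               
               
               
               

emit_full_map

....#######
....#######
..@........
....#######
...........

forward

               
               
               
               
               
     #####     
     ....######
     ..@.######
     ..........
     ....######
     ..........
               
               
               
               

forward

               
               
               
               
               
     #####     
     #####     
     ..@.######
     ....######
     ..........
     ....######
     ..........
               
               
               

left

               
               
               
               
               
     ######    
     ######    
     ..@..#####
     .....#####
     ..........
      ....#####
      .........
               
               
               

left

               
               
               
               
               
     #######   
     #######   
     ..@...####
     ......####
     ..........
       ....####
       ........
               
               
               

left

               
               
               
               
               
     ########  
     ########  
     #.@....###
     #......###
     ..........
        ....###
        .......
               
               
               

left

               
               
               
               
               
     ######### 
     ######### 
     ##@.....##
     ##......##
     ..........
         ....##
         ......
               
               
               

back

               
               
               
               
     ######### 
     ######### 
     ##......##
     ##@.....##
     ..........
     ##......##
         ......
               
               
               
               

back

               
               
               
     ######### 
     ######### 
     ##......##
     ##......##
     ..@.......
     ##......##
     ..........
               
               
               
               
               

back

               
               
     ######### 
     ######### 
     ##......##
     ##......##
     ..........
     ##@.....##
     ..........
     #####     
               
               
               
               
               

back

               
     ######### 
     ######### 
     ##......##
     ##......##
     ..........
     ##......##
     ..@.......
     #####     
     #####     
               
               
               
               
               

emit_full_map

#########      
#########      
##......#######
##......#######
...............
##......#######
..@............
#####          
#####          


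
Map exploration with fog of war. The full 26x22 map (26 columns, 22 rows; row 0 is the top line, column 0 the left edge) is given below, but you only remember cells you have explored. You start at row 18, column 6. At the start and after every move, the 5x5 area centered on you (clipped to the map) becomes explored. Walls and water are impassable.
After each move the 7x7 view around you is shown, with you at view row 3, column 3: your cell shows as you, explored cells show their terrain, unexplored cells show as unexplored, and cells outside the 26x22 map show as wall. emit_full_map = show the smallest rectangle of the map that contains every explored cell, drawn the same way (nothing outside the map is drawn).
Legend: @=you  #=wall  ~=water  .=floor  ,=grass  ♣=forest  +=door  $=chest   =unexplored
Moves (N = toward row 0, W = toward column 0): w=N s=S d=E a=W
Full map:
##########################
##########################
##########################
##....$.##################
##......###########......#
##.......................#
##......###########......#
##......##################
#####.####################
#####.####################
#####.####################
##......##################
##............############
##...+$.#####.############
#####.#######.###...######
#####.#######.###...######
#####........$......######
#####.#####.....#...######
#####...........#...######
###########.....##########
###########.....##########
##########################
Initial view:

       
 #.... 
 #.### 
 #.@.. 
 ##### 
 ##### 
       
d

       
#..... 
#.#### 
#..@.. 
###### 
###### 
       

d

       
...... 
.##### 
...@.. 
###### 
###### 
       

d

       
...... 
#####. 
...@.. 
#####. 
#####. 
       

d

       
...... 
####.. 
...@.. 
####.. 
####.. 
       

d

       
.....$ 
###... 
...@.. 
###... 
###... 
       

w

       
 ####. 
.....$ 
###@.. 
...... 
###... 
###... 

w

       
 ####. 
 ####. 
...@.$ 
###... 
...... 
###... 

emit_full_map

     ####.
     ####.
#......@.$
#.#####...
#.........
#######...
#######...

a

       
 #####.
 #####.
...@..$
####...
.......
####...

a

       
 ######
 ######
...@...
#####..
.......
#####..

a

       
 ######
 ######
...@...
.#####.
.......
######.

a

       
 .#####
 .#####
#..@...
#.#####
#......
#######

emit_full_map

 .#######.
 .#######.
#..@.....$
#.#####...
#.........
#######...
#######...

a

       
 #.####
 #.####
 #.@...
 #.####
 #.....
 ######

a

       
 ##.###
 ##.###
 ##@...
 ##.###
 ##....
  #####

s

 ##.###
 ##.###
 ##....
 ##@###
 ##....
 ######
  #####

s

 ##.###
 ##....
 ##.###
 ##@...
 ######
 ######
       

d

##.####
##.....
##.####
##.@...
#######
#######
       

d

#.#####
#......
#.#####
#..@...
#######
#######
       

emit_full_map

##.#######.
##.#######.
##........$
##.#####...
##..@......
########...
########...

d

.######
.......
.#####.
...@...
######.
######.
       

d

#######
.......
#####..
...@...
#####..
#####..
       

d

######.
......$
####...
...@...
####...
####...
       

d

#####. 
.....$ 
###... 
...@.. 
###... 
###... 
       

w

#####. 
#####. 
.....$ 
###@.. 
...... 
###... 
###... 

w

       
#####. 
#####. 
...@.$ 
###... 
...... 
###... 

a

       
######.
######.
...@..$
####...
.......
####...

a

       
#######
#######
...@...
#####..
.......
#####..

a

       
.######
.######
...@...
.#####.
.......
######.

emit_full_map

##.#######.
##.#######.
##...@....$
##.#####...
##.........
########...
########...


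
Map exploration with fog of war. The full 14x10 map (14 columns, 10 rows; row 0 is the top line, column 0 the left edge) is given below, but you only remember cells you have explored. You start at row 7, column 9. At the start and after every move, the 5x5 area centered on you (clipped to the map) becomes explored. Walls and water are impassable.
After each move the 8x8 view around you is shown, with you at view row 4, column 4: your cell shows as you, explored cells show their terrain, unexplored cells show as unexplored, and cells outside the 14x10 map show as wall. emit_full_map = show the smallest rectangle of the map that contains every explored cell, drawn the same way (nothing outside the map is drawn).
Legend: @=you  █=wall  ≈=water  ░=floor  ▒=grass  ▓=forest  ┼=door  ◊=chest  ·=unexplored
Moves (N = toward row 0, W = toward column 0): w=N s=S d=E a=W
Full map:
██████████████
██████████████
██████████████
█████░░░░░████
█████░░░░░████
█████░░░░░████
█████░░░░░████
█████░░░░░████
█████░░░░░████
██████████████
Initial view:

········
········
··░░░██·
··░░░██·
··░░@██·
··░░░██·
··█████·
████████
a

········
········
··░░░░██
··░░░░██
··░░@░██
··░░░░██
··██████
████████

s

········
··░░░░██
··░░░░██
··░░░░██
··░░@░██
··██████
████████
████████

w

········
········
··░░░░██
··░░░░██
··░░@░██
··░░░░██
··██████
████████

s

········
··░░░░██
··░░░░██
··░░░░██
··░░@░██
··██████
████████
████████

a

········
···░░░░█
··░░░░░█
··░░░░░█
··░░@░░█
··██████
████████
████████

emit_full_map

·░░░░██
░░░░░██
░░░░░██
░░@░░██
███████

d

········
··░░░░██
·░░░░░██
·░░░░░██
·░░░@░██
·███████
████████
████████

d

········
·░░░░██·
░░░░░██·
░░░░░██·
░░░░@██·
███████·
████████
████████

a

········
··░░░░██
·░░░░░██
·░░░░░██
·░░░@░██
·███████
████████
████████

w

········
········
··░░░░██
·░░░░░██
·░░░@░██
·░░░░░██
·███████
████████

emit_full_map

·░░░░██
░░░░░██
░░░@░██
░░░░░██
███████

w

········
········
··░░░░█·
··░░░░██
·░░░@░██
·░░░░░██
·░░░░░██
·███████

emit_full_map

·░░░░█·
·░░░░██
░░░@░██
░░░░░██
░░░░░██
███████


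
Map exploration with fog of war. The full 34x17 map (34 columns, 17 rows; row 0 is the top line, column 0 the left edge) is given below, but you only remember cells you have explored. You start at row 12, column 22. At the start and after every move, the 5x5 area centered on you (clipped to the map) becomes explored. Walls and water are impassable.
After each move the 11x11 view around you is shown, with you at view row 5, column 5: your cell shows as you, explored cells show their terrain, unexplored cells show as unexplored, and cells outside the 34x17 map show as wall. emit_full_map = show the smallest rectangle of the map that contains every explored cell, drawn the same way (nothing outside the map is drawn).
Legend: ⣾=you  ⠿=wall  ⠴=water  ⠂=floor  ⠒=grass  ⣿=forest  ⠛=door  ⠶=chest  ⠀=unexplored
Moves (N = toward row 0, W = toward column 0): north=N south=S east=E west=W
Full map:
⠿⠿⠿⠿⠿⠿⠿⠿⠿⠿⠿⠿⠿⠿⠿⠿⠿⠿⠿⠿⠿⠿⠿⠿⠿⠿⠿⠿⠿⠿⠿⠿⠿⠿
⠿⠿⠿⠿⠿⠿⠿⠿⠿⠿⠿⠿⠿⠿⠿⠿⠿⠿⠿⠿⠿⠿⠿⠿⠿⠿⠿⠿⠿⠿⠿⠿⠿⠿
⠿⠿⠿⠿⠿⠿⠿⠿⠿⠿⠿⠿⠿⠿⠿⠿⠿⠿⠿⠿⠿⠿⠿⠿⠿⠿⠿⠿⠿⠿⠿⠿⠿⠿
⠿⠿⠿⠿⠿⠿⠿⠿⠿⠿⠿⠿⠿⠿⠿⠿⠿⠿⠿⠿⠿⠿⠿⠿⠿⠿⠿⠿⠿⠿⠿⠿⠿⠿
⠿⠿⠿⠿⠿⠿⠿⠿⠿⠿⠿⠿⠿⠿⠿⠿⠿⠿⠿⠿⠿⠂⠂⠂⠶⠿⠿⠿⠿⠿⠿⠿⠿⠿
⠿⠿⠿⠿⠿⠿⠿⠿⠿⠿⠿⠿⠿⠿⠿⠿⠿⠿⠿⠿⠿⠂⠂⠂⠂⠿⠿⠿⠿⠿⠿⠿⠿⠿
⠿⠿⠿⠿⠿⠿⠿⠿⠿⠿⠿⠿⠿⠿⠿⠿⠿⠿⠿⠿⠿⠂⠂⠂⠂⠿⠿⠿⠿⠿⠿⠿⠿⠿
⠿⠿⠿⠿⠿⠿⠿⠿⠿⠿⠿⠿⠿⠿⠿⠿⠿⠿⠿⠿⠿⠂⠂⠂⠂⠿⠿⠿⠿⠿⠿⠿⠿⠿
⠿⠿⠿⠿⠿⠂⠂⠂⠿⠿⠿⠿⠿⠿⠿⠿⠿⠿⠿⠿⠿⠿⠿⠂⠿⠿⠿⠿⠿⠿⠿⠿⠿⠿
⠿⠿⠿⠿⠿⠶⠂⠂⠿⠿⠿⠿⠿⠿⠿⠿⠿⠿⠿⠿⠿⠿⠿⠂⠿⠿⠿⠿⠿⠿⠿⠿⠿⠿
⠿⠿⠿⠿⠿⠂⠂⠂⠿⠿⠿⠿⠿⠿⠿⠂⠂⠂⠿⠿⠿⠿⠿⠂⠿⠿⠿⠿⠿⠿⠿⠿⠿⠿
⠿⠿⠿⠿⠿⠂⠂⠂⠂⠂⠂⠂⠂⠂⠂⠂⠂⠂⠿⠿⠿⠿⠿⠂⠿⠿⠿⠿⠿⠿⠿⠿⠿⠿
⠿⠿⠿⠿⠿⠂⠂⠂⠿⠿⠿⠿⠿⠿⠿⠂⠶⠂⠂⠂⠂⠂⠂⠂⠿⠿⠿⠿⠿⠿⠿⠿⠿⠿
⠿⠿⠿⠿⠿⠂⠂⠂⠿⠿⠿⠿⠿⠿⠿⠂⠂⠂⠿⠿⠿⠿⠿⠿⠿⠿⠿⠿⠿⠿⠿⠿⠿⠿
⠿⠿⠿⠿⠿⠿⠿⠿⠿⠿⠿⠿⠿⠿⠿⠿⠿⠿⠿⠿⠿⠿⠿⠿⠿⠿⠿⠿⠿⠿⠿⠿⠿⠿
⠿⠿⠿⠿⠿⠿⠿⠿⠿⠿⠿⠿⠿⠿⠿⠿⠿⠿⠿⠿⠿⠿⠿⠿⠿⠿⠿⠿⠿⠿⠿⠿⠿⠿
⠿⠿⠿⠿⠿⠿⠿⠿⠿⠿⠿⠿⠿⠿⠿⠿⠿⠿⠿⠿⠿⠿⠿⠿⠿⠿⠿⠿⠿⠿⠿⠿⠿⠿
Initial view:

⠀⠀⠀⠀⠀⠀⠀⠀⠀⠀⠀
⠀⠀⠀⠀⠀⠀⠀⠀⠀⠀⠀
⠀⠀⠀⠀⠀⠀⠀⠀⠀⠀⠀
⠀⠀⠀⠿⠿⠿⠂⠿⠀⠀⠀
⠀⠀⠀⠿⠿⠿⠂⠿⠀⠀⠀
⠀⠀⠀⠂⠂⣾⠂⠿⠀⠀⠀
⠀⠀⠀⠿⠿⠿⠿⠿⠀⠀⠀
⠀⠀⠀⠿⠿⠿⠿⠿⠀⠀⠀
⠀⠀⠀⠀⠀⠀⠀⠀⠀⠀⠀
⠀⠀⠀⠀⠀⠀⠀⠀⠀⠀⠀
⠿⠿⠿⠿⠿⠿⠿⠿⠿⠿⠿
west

⠀⠀⠀⠀⠀⠀⠀⠀⠀⠀⠀
⠀⠀⠀⠀⠀⠀⠀⠀⠀⠀⠀
⠀⠀⠀⠀⠀⠀⠀⠀⠀⠀⠀
⠀⠀⠀⠿⠿⠿⠿⠂⠿⠀⠀
⠀⠀⠀⠿⠿⠿⠿⠂⠿⠀⠀
⠀⠀⠀⠂⠂⣾⠂⠂⠿⠀⠀
⠀⠀⠀⠿⠿⠿⠿⠿⠿⠀⠀
⠀⠀⠀⠿⠿⠿⠿⠿⠿⠀⠀
⠀⠀⠀⠀⠀⠀⠀⠀⠀⠀⠀
⠀⠀⠀⠀⠀⠀⠀⠀⠀⠀⠀
⠿⠿⠿⠿⠿⠿⠿⠿⠿⠿⠿

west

⠀⠀⠀⠀⠀⠀⠀⠀⠀⠀⠀
⠀⠀⠀⠀⠀⠀⠀⠀⠀⠀⠀
⠀⠀⠀⠀⠀⠀⠀⠀⠀⠀⠀
⠀⠀⠀⠿⠿⠿⠿⠿⠂⠿⠀
⠀⠀⠀⠿⠿⠿⠿⠿⠂⠿⠀
⠀⠀⠀⠂⠂⣾⠂⠂⠂⠿⠀
⠀⠀⠀⠿⠿⠿⠿⠿⠿⠿⠀
⠀⠀⠀⠿⠿⠿⠿⠿⠿⠿⠀
⠀⠀⠀⠀⠀⠀⠀⠀⠀⠀⠀
⠀⠀⠀⠀⠀⠀⠀⠀⠀⠀⠀
⠿⠿⠿⠿⠿⠿⠿⠿⠿⠿⠿

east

⠀⠀⠀⠀⠀⠀⠀⠀⠀⠀⠀
⠀⠀⠀⠀⠀⠀⠀⠀⠀⠀⠀
⠀⠀⠀⠀⠀⠀⠀⠀⠀⠀⠀
⠀⠀⠿⠿⠿⠿⠿⠂⠿⠀⠀
⠀⠀⠿⠿⠿⠿⠿⠂⠿⠀⠀
⠀⠀⠂⠂⠂⣾⠂⠂⠿⠀⠀
⠀⠀⠿⠿⠿⠿⠿⠿⠿⠀⠀
⠀⠀⠿⠿⠿⠿⠿⠿⠿⠀⠀
⠀⠀⠀⠀⠀⠀⠀⠀⠀⠀⠀
⠀⠀⠀⠀⠀⠀⠀⠀⠀⠀⠀
⠿⠿⠿⠿⠿⠿⠿⠿⠿⠿⠿

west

⠀⠀⠀⠀⠀⠀⠀⠀⠀⠀⠀
⠀⠀⠀⠀⠀⠀⠀⠀⠀⠀⠀
⠀⠀⠀⠀⠀⠀⠀⠀⠀⠀⠀
⠀⠀⠀⠿⠿⠿⠿⠿⠂⠿⠀
⠀⠀⠀⠿⠿⠿⠿⠿⠂⠿⠀
⠀⠀⠀⠂⠂⣾⠂⠂⠂⠿⠀
⠀⠀⠀⠿⠿⠿⠿⠿⠿⠿⠀
⠀⠀⠀⠿⠿⠿⠿⠿⠿⠿⠀
⠀⠀⠀⠀⠀⠀⠀⠀⠀⠀⠀
⠀⠀⠀⠀⠀⠀⠀⠀⠀⠀⠀
⠿⠿⠿⠿⠿⠿⠿⠿⠿⠿⠿

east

⠀⠀⠀⠀⠀⠀⠀⠀⠀⠀⠀
⠀⠀⠀⠀⠀⠀⠀⠀⠀⠀⠀
⠀⠀⠀⠀⠀⠀⠀⠀⠀⠀⠀
⠀⠀⠿⠿⠿⠿⠿⠂⠿⠀⠀
⠀⠀⠿⠿⠿⠿⠿⠂⠿⠀⠀
⠀⠀⠂⠂⠂⣾⠂⠂⠿⠀⠀
⠀⠀⠿⠿⠿⠿⠿⠿⠿⠀⠀
⠀⠀⠿⠿⠿⠿⠿⠿⠿⠀⠀
⠀⠀⠀⠀⠀⠀⠀⠀⠀⠀⠀
⠀⠀⠀⠀⠀⠀⠀⠀⠀⠀⠀
⠿⠿⠿⠿⠿⠿⠿⠿⠿⠿⠿

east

⠀⠀⠀⠀⠀⠀⠀⠀⠀⠀⠀
⠀⠀⠀⠀⠀⠀⠀⠀⠀⠀⠀
⠀⠀⠀⠀⠀⠀⠀⠀⠀⠀⠀
⠀⠿⠿⠿⠿⠿⠂⠿⠀⠀⠀
⠀⠿⠿⠿⠿⠿⠂⠿⠀⠀⠀
⠀⠂⠂⠂⠂⣾⠂⠿⠀⠀⠀
⠀⠿⠿⠿⠿⠿⠿⠿⠀⠀⠀
⠀⠿⠿⠿⠿⠿⠿⠿⠀⠀⠀
⠀⠀⠀⠀⠀⠀⠀⠀⠀⠀⠀
⠀⠀⠀⠀⠀⠀⠀⠀⠀⠀⠀
⠿⠿⠿⠿⠿⠿⠿⠿⠿⠿⠿


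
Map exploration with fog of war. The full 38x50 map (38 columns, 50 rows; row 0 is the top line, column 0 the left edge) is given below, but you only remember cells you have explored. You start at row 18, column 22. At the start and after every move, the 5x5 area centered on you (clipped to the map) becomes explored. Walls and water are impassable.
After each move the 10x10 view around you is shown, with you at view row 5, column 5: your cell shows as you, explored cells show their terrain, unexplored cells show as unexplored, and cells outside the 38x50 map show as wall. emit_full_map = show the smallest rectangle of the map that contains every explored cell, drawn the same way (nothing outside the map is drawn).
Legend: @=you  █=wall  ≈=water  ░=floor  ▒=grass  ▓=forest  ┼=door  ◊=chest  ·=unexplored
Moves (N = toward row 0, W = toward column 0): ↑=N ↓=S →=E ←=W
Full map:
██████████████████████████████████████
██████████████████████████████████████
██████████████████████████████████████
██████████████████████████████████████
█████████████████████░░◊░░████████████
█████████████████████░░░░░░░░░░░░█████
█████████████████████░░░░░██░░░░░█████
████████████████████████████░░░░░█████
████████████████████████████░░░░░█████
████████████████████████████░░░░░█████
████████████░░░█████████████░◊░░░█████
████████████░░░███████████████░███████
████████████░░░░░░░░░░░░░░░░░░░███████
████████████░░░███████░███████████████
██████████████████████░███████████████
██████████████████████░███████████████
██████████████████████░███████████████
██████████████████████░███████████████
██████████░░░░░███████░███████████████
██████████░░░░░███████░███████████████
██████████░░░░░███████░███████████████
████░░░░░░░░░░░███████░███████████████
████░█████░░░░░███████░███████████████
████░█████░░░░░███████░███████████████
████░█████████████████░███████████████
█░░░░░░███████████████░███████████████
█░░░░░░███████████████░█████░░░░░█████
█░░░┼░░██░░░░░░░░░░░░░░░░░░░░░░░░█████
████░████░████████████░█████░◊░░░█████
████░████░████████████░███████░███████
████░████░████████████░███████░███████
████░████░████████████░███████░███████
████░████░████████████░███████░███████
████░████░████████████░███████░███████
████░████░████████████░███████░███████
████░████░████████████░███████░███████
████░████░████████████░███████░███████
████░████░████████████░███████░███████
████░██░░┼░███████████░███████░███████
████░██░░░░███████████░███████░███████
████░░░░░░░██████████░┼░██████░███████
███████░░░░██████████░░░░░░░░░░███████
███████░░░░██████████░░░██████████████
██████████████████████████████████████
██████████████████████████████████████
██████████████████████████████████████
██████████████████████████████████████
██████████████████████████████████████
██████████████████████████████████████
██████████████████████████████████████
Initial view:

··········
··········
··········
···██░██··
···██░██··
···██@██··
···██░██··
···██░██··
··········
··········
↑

··········
··········
··········
···██░██··
···██░██··
···██@██··
···██░██··
···██░██··
···██░██··
··········

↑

··········
··········
··········
···██░██··
···██░██··
···██@██··
···██░██··
···██░██··
···██░██··
···██░██··

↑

··········
··········
··········
···██░██··
···██░██··
···██@██··
···██░██··
···██░██··
···██░██··
···██░██··

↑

··········
··········
··········
···░░░░░··
···██░██··
···██@██··
···██░██··
···██░██··
···██░██··
···██░██··

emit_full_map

░░░░░
██░██
██@██
██░██
██░██
██░██
██░██
██░██
██░██

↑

··········
··········
··········
···█████··
···░░░░░··
···██@██··
···██░██··
···██░██··
···██░██··
···██░██··

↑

··········
··········
··········
···█████··
···█████··
···░░@░░··
···██░██··
···██░██··
···██░██··
···██░██··

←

··········
··········
··········
···██████·
···██████·
···░░@░░░·
···███░██·
···███░██·
····██░██·
····██░██·

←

··········
··········
··········
···███████
···███████
···░░@░░░░
···████░██
···████░██
·····██░██
·····██░██

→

··········
··········
··········
··███████·
··███████·
··░░░@░░░·
··████░██·
··████░██·
····██░██·
····██░██·

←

··········
··········
··········
···███████
···███████
···░░@░░░░
···████░██
···████░██
·····██░██
·····██░██

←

··········
··········
··········
···███████
···███████
···░░@░░░░
···█████░█
···█████░█
······██░█
······██░█

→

··········
··········
··········
··████████
··████████
··░░░@░░░░
··█████░██
··█████░██
·····██░██
·····██░██

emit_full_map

████████
████████
░░░@░░░░
█████░██
█████░██
···██░██
···██░██
···██░██
···██░██
···██░██
···██░██

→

··········
··········
··········
·████████·
·████████·
·░░░░@░░░·
·█████░██·
·█████░██·
····██░██·
····██░██·

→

··········
··········
··········
████████··
████████··
░░░░░@░░··
█████░██··
█████░██··
···██░██··
···██░██··

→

··········
··········
··········
████████··
████████··
░░░░░@░░··
████░███··
████░███··
··██░██···
··██░██···

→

··········
··········
··········
████████··
████████··
░░░░░@░░··
███░████··
███░████··
·██░██····
·██░██····

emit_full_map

██████████
██████████
░░░░░░░@░░
█████░████
█████░████
···██░██··
···██░██··
···██░██··
···██░██··
···██░██··
···██░██··

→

··········
··········
··········
████████··
████████··
░░░░░@░░··
██░█████··
██░█████··
██░██·····
██░██·····

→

··········
··········
··········
███████░··
████████··
░░░░░@░░··
█░██████··
█░██████··
█░██······
█░██······

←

··········
··········
··········
████████░·
█████████·
░░░░░@░░░·
██░██████·
██░██████·
██░██·····
██░██·····

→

··········
··········
··········
███████░··
████████··
░░░░░@░░··
█░██████··
█░██████··
█░██······
█░██······

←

··········
··········
··········
████████░·
█████████·
░░░░░@░░░·
██░██████·
██░██████·
██░██·····
██░██·····


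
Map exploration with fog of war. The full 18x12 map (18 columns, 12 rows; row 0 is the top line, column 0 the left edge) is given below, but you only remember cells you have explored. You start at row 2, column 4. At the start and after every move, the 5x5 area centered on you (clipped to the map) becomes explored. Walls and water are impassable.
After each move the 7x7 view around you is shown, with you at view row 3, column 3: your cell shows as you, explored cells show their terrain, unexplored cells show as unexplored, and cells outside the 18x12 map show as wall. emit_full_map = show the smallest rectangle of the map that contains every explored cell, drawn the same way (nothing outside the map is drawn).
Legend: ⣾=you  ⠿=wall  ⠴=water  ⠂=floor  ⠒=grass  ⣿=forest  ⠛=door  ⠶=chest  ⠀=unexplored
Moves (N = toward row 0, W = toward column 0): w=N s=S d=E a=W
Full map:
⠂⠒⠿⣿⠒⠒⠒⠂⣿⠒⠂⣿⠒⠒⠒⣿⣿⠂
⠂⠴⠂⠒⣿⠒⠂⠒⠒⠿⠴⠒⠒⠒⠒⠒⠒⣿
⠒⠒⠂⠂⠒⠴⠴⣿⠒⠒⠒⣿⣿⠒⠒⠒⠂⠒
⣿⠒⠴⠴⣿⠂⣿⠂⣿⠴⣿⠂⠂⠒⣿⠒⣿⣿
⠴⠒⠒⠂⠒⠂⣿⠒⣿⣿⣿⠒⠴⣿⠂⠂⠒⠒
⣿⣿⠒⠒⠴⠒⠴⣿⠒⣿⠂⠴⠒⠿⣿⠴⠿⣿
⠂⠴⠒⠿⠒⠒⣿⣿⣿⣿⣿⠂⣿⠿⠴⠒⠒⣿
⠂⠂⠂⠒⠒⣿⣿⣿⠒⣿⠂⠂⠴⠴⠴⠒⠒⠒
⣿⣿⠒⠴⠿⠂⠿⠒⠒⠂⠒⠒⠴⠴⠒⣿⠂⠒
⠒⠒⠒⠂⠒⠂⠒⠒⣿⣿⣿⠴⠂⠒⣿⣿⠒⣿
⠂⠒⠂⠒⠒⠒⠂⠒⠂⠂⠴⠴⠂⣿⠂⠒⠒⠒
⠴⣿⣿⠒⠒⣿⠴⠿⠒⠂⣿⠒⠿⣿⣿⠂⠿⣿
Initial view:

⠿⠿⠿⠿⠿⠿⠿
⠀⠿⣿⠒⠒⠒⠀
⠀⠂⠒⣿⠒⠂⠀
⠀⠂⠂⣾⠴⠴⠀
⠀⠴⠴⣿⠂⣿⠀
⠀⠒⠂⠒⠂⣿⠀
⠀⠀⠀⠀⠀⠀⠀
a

⠿⠿⠿⠿⠿⠿⠿
⠀⠒⠿⣿⠒⠒⠒
⠀⠴⠂⠒⣿⠒⠂
⠀⠒⠂⣾⠒⠴⠴
⠀⠒⠴⠴⣿⠂⣿
⠀⠒⠒⠂⠒⠂⣿
⠀⠀⠀⠀⠀⠀⠀

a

⠿⠿⠿⠿⠿⠿⠿
⠿⠂⠒⠿⣿⠒⠒
⠿⠂⠴⠂⠒⣿⠒
⠿⠒⠒⣾⠂⠒⠴
⠿⣿⠒⠴⠴⣿⠂
⠿⠴⠒⠒⠂⠒⠂
⠿⠀⠀⠀⠀⠀⠀

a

⠿⠿⠿⠿⠿⠿⠿
⠿⠿⠂⠒⠿⣿⠒
⠿⠿⠂⠴⠂⠒⣿
⠿⠿⠒⣾⠂⠂⠒
⠿⠿⣿⠒⠴⠴⣿
⠿⠿⠴⠒⠒⠂⠒
⠿⠿⠀⠀⠀⠀⠀

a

⠿⠿⠿⠿⠿⠿⠿
⠿⠿⠿⠂⠒⠿⣿
⠿⠿⠿⠂⠴⠂⠒
⠿⠿⠿⣾⠒⠂⠂
⠿⠿⠿⣿⠒⠴⠴
⠿⠿⠿⠴⠒⠒⠂
⠿⠿⠿⠀⠀⠀⠀

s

⠿⠿⠿⠂⠒⠿⣿
⠿⠿⠿⠂⠴⠂⠒
⠿⠿⠿⠒⠒⠂⠂
⠿⠿⠿⣾⠒⠴⠴
⠿⠿⠿⠴⠒⠒⠂
⠿⠿⠿⣿⣿⠒⠀
⠿⠿⠿⠀⠀⠀⠀

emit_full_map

⠂⠒⠿⣿⠒⠒⠒
⠂⠴⠂⠒⣿⠒⠂
⠒⠒⠂⠂⠒⠴⠴
⣾⠒⠴⠴⣿⠂⣿
⠴⠒⠒⠂⠒⠂⣿
⣿⣿⠒⠀⠀⠀⠀

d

⠿⠿⠂⠒⠿⣿⠒
⠿⠿⠂⠴⠂⠒⣿
⠿⠿⠒⠒⠂⠂⠒
⠿⠿⣿⣾⠴⠴⣿
⠿⠿⠴⠒⠒⠂⠒
⠿⠿⣿⣿⠒⠒⠀
⠿⠿⠀⠀⠀⠀⠀

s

⠿⠿⠂⠴⠂⠒⣿
⠿⠿⠒⠒⠂⠂⠒
⠿⠿⣿⠒⠴⠴⣿
⠿⠿⠴⣾⠒⠂⠒
⠿⠿⣿⣿⠒⠒⠀
⠿⠿⠂⠴⠒⠿⠀
⠿⠿⠀⠀⠀⠀⠀

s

⠿⠿⠒⠒⠂⠂⠒
⠿⠿⣿⠒⠴⠴⣿
⠿⠿⠴⠒⠒⠂⠒
⠿⠿⣿⣾⠒⠒⠀
⠿⠿⠂⠴⠒⠿⠀
⠿⠿⠂⠂⠂⠒⠀
⠿⠿⠀⠀⠀⠀⠀

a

⠿⠿⠿⠒⠒⠂⠂
⠿⠿⠿⣿⠒⠴⠴
⠿⠿⠿⠴⠒⠒⠂
⠿⠿⠿⣾⣿⠒⠒
⠿⠿⠿⠂⠴⠒⠿
⠿⠿⠿⠂⠂⠂⠒
⠿⠿⠿⠀⠀⠀⠀

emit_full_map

⠂⠒⠿⣿⠒⠒⠒
⠂⠴⠂⠒⣿⠒⠂
⠒⠒⠂⠂⠒⠴⠴
⣿⠒⠴⠴⣿⠂⣿
⠴⠒⠒⠂⠒⠂⣿
⣾⣿⠒⠒⠀⠀⠀
⠂⠴⠒⠿⠀⠀⠀
⠂⠂⠂⠒⠀⠀⠀

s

⠿⠿⠿⣿⠒⠴⠴
⠿⠿⠿⠴⠒⠒⠂
⠿⠿⠿⣿⣿⠒⠒
⠿⠿⠿⣾⠴⠒⠿
⠿⠿⠿⠂⠂⠂⠒
⠿⠿⠿⣿⣿⠒⠀
⠿⠿⠿⠀⠀⠀⠀

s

⠿⠿⠿⠴⠒⠒⠂
⠿⠿⠿⣿⣿⠒⠒
⠿⠿⠿⠂⠴⠒⠿
⠿⠿⠿⣾⠂⠂⠒
⠿⠿⠿⣿⣿⠒⠀
⠿⠿⠿⠒⠒⠒⠀
⠿⠿⠿⠀⠀⠀⠀

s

⠿⠿⠿⣿⣿⠒⠒
⠿⠿⠿⠂⠴⠒⠿
⠿⠿⠿⠂⠂⠂⠒
⠿⠿⠿⣾⣿⠒⠀
⠿⠿⠿⠒⠒⠒⠀
⠿⠿⠿⠂⠒⠂⠀
⠿⠿⠿⠀⠀⠀⠀

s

⠿⠿⠿⠂⠴⠒⠿
⠿⠿⠿⠂⠂⠂⠒
⠿⠿⠿⣿⣿⠒⠀
⠿⠿⠿⣾⠒⠒⠀
⠿⠿⠿⠂⠒⠂⠀
⠿⠿⠿⠴⣿⣿⠀
⠿⠿⠿⠿⠿⠿⠿

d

⠿⠿⠂⠴⠒⠿⠀
⠿⠿⠂⠂⠂⠒⠀
⠿⠿⣿⣿⠒⠴⠀
⠿⠿⠒⣾⠒⠂⠀
⠿⠿⠂⠒⠂⠒⠀
⠿⠿⠴⣿⣿⠒⠀
⠿⠿⠿⠿⠿⠿⠿

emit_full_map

⠂⠒⠿⣿⠒⠒⠒
⠂⠴⠂⠒⣿⠒⠂
⠒⠒⠂⠂⠒⠴⠴
⣿⠒⠴⠴⣿⠂⣿
⠴⠒⠒⠂⠒⠂⣿
⣿⣿⠒⠒⠀⠀⠀
⠂⠴⠒⠿⠀⠀⠀
⠂⠂⠂⠒⠀⠀⠀
⣿⣿⠒⠴⠀⠀⠀
⠒⣾⠒⠂⠀⠀⠀
⠂⠒⠂⠒⠀⠀⠀
⠴⣿⣿⠒⠀⠀⠀

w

⠿⠿⣿⣿⠒⠒⠀
⠿⠿⠂⠴⠒⠿⠀
⠿⠿⠂⠂⠂⠒⠀
⠿⠿⣿⣾⠒⠴⠀
⠿⠿⠒⠒⠒⠂⠀
⠿⠿⠂⠒⠂⠒⠀
⠿⠿⠴⣿⣿⠒⠀

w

⠿⠿⠴⠒⠒⠂⠒
⠿⠿⣿⣿⠒⠒⠀
⠿⠿⠂⠴⠒⠿⠀
⠿⠿⠂⣾⠂⠒⠀
⠿⠿⣿⣿⠒⠴⠀
⠿⠿⠒⠒⠒⠂⠀
⠿⠿⠂⠒⠂⠒⠀

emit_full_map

⠂⠒⠿⣿⠒⠒⠒
⠂⠴⠂⠒⣿⠒⠂
⠒⠒⠂⠂⠒⠴⠴
⣿⠒⠴⠴⣿⠂⣿
⠴⠒⠒⠂⠒⠂⣿
⣿⣿⠒⠒⠀⠀⠀
⠂⠴⠒⠿⠀⠀⠀
⠂⣾⠂⠒⠀⠀⠀
⣿⣿⠒⠴⠀⠀⠀
⠒⠒⠒⠂⠀⠀⠀
⠂⠒⠂⠒⠀⠀⠀
⠴⣿⣿⠒⠀⠀⠀


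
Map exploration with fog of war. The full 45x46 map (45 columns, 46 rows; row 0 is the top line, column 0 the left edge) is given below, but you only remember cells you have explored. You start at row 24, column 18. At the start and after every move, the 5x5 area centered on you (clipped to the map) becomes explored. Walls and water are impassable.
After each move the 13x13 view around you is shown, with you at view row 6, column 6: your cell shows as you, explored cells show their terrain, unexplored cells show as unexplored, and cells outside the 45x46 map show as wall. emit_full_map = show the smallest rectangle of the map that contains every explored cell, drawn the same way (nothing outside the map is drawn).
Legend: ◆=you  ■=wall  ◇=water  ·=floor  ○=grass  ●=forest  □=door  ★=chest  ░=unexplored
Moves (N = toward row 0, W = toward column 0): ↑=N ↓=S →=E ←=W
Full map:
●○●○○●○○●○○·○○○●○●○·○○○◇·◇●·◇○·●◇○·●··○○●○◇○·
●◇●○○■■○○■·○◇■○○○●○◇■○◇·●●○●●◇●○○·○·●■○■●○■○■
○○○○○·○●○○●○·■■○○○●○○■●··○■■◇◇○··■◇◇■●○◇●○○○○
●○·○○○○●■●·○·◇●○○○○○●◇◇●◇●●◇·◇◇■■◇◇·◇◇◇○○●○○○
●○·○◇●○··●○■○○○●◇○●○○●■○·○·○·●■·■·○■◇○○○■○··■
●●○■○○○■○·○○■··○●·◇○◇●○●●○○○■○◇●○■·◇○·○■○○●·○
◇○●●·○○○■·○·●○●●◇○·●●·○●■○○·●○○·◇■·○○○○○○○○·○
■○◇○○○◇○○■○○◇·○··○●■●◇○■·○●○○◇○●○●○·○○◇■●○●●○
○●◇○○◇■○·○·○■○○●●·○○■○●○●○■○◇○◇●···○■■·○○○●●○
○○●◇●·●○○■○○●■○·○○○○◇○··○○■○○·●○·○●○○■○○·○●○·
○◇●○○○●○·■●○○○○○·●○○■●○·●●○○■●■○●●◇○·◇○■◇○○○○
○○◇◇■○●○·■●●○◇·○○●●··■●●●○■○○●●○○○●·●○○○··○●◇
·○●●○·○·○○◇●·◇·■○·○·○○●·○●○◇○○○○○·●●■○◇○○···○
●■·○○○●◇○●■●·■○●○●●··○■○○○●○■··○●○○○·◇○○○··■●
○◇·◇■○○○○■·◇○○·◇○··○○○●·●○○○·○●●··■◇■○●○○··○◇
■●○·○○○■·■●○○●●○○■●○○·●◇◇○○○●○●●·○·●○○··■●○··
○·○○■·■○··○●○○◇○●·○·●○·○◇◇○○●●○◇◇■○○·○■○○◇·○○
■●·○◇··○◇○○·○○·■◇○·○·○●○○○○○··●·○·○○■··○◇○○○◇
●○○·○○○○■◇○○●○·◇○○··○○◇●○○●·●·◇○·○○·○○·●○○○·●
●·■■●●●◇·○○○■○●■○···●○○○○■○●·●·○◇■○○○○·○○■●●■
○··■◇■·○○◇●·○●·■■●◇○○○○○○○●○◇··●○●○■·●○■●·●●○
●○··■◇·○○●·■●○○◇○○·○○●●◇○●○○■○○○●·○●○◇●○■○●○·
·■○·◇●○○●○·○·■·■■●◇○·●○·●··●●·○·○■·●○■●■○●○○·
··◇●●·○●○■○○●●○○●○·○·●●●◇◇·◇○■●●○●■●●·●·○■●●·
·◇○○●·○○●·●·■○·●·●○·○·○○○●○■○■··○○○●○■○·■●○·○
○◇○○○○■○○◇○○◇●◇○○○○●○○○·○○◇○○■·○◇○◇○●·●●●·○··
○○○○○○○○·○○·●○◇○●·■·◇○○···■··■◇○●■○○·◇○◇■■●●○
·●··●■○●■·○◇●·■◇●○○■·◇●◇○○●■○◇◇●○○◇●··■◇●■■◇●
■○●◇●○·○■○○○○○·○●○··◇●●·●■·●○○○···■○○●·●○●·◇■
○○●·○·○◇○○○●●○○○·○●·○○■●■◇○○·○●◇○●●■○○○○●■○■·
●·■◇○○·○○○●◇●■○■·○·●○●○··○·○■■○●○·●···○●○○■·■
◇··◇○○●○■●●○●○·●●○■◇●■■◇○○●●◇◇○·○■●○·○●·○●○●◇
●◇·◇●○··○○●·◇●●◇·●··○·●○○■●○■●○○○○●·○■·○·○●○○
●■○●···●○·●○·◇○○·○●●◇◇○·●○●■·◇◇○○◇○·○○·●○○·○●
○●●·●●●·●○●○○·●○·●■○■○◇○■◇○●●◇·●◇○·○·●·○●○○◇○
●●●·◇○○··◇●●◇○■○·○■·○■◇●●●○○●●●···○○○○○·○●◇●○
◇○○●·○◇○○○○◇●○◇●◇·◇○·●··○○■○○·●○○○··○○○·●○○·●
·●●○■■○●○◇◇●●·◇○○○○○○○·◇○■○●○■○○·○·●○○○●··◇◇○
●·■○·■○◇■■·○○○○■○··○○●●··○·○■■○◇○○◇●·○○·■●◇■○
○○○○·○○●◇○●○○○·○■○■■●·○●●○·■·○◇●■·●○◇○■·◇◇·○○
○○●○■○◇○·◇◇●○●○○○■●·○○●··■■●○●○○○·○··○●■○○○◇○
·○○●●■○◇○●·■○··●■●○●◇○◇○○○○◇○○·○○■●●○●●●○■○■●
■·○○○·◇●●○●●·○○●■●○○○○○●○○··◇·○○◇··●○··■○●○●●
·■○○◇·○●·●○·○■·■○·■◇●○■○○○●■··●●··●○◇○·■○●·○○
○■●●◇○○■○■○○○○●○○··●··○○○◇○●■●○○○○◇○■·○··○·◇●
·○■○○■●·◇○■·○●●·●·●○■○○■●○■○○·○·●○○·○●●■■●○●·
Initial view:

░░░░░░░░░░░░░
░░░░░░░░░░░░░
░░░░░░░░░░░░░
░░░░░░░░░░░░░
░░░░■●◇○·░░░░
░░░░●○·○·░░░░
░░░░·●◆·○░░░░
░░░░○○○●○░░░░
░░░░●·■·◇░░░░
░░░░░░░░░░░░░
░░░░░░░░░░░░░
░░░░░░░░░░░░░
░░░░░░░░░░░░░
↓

░░░░░░░░░░░░░
░░░░░░░░░░░░░
░░░░░░░░░░░░░
░░░░■●◇○·░░░░
░░░░●○·○·░░░░
░░░░·●○·○░░░░
░░░░○○◆●○░░░░
░░░░●·■·◇░░░░
░░░░●○○■·░░░░
░░░░░░░░░░░░░
░░░░░░░░░░░░░
░░░░░░░░░░░░░
░░░░░░░░░░░░░

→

░░░░░░░░░░░░░
░░░░░░░░░░░░░
░░░░░░░░░░░░░
░░░■●◇○·░░░░░
░░░●○·○·●░░░░
░░░·●○·○·░░░░
░░░○○○◆○○░░░░
░░░●·■·◇○░░░░
░░░●○○■·◇░░░░
░░░░░░░░░░░░░
░░░░░░░░░░░░░
░░░░░░░░░░░░░
░░░░░░░░░░░░░

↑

░░░░░░░░░░░░░
░░░░░░░░░░░░░
░░░░░░░░░░░░░
░░░░░░░░░░░░░
░░░■●◇○·●░░░░
░░░●○·○·●░░░░
░░░·●○◆○·░░░░
░░░○○○●○○░░░░
░░░●·■·◇○░░░░
░░░●○○■·◇░░░░
░░░░░░░░░░░░░
░░░░░░░░░░░░░
░░░░░░░░░░░░░

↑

░░░░░░░░░░░░░
░░░░░░░░░░░░░
░░░░░░░░░░░░░
░░░░░░░░░░░░░
░░░░○·○○●░░░░
░░░■●◇○·●░░░░
░░░●○·◆·●░░░░
░░░·●○·○·░░░░
░░░○○○●○○░░░░
░░░●·■·◇○░░░░
░░░●○○■·◇░░░░
░░░░░░░░░░░░░
░░░░░░░░░░░░░

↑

░░░░░░░░░░░░░
░░░░░░░░░░░░░
░░░░░░░░░░░░░
░░░░░░░░░░░░░
░░░░●◇○○○░░░░
░░░░○·○○●░░░░
░░░■●◇◆·●░░░░
░░░●○·○·●░░░░
░░░·●○·○·░░░░
░░░○○○●○○░░░░
░░░●·■·◇○░░░░
░░░●○○■·◇░░░░
░░░░░░░░░░░░░

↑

░░░░░░░░░░░░░
░░░░░░░░░░░░░
░░░░░░░░░░░░░
░░░░░░░░░░░░░
░░░░···●○░░░░
░░░░●◇○○○░░░░
░░░░○·◆○●░░░░
░░░■●◇○·●░░░░
░░░●○·○·●░░░░
░░░·●○·○·░░░░
░░░○○○●○○░░░░
░░░●·■·◇○░░░░
░░░●○○■·◇░░░░

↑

░░░░░░░░░░░░░
░░░░░░░░░░░░░
░░░░░░░░░░░░░
░░░░░░░░░░░░░
░░░░○··○○░░░░
░░░░···●○░░░░
░░░░●◇◆○○░░░░
░░░░○·○○●░░░░
░░░■●◇○·●░░░░
░░░●○·○·●░░░░
░░░·●○·○·░░░░
░░░○○○●○○░░░░
░░░●·■·◇○░░░░

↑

░░░░░░░░░░░░░
░░░░░░░░░░░░░
░░░░░░░░░░░░░
░░░░░░░░░░░░░
░░░░○·○·○░░░░
░░░░○··○○░░░░
░░░░··◆●○░░░░
░░░░●◇○○○░░░░
░░░░○·○○●░░░░
░░░■●◇○·●░░░░
░░░●○·○·●░░░░
░░░·●○·○·░░░░
░░░○○○●○○░░░░

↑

░░░░░░░░░░░░░
░░░░░░░░░░░░░
░░░░░░░░░░░░░
░░░░░░░░░░░░░
░░░░·○·●○░░░░
░░░░○·○·○░░░░
░░░░○·◆○○░░░░
░░░░···●○░░░░
░░░░●◇○○○░░░░
░░░░○·○○●░░░░
░░░■●◇○·●░░░░
░░░●○·○·●░░░░
░░░·●○·○·░░░░

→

░░░░░░░░░░░░░
░░░░░░░░░░░░░
░░░░░░░░░░░░░
░░░░░░░░░░░░░
░░░·○·●○·░░░░
░░░○·○·○●░░░░
░░░○··◆○◇░░░░
░░░···●○○░░░░
░░░●◇○○○○░░░░
░░░○·○○●░░░░░
░░■●◇○·●░░░░░
░░●○·○·●░░░░░
░░·●○·○·░░░░░

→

░░░░░░░░░░░░░
░░░░░░░░░░░░░
░░░░░░░░░░░░░
░░░░░░░░░░░░░
░░·○·●○·○░░░░
░░○·○·○●○░░░░
░░○··○◆◇●░░░░
░░···●○○○░░░░
░░●◇○○○○○░░░░
░░○·○○●░░░░░░
░■●◇○·●░░░░░░
░●○·○·●░░░░░░
░·●○·○·░░░░░░

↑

░░░░░░░░░░░░░
░░░░░░░░░░░░░
░░░░░░░░░░░░░
░░░░░░░░░░░░░
░░░░○○·●◇░░░░
░░·○·●○·○░░░░
░░○·○·◆●○░░░░
░░○··○○◇●░░░░
░░···●○○○░░░░
░░●◇○○○○○░░░░
░░○·○○●░░░░░░
░■●◇○·●░░░░░░
░●○·○·●░░░░░░

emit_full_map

░░░○○·●◇
░·○·●○·○
░○·○·◆●○
░○··○○◇●
░···●○○○
░●◇○○○○○
░○·○○●░░
■●◇○·●░░
●○·○·●░░
·●○·○·░░
○○○●○○░░
●·■·◇○░░
●○○■·◇░░

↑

░░░░░░░░░░░░░
░░░░░░░░░░░░░
░░░░░░░░░░░░░
░░░░░░░░░░░░░
░░░░○○○●·░░░░
░░░░○○·●◇░░░░
░░·○·●◆·○░░░░
░░○·○·○●○░░░░
░░○··○○◇●░░░░
░░···●○○○░░░░
░░●◇○○○○○░░░░
░░○·○○●░░░░░░
░■●◇○·●░░░░░░

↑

░░░░░░░░░░░░░
░░░░░░░░░░░░░
░░░░░░░░░░░░░
░░░░░░░░░░░░░
░░░░··○■○░░░░
░░░░○○○●·░░░░
░░░░○○◆●◇░░░░
░░·○·●○·○░░░░
░░○·○·○●○░░░░
░░○··○○◇●░░░░
░░···●○○○░░░░
░░●◇○○○○○░░░░
░░○·○○●░░░░░░

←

░░░░░░░░░░░░░
░░░░░░░░░░░░░
░░░░░░░░░░░░░
░░░░░░░░░░░░░
░░░░●··○■○░░░
░░░░·○○○●·░░░
░░░░●○◆·●◇░░░
░░░·○·●○·○░░░
░░░○·○·○●○░░░
░░░○··○○◇●░░░
░░░···●○○○░░░
░░░●◇○○○○○░░░
░░░○·○○●░░░░░

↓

░░░░░░░░░░░░░
░░░░░░░░░░░░░
░░░░░░░░░░░░░
░░░░●··○■○░░░
░░░░·○○○●·░░░
░░░░●○○·●◇░░░
░░░·○·◆○·○░░░
░░░○·○·○●○░░░
░░░○··○○◇●░░░
░░░···●○○○░░░
░░░●◇○○○○○░░░
░░░○·○○●░░░░░
░░■●◇○·●░░░░░

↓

░░░░░░░░░░░░░
░░░░░░░░░░░░░
░░░░●··○■○░░░
░░░░·○○○●·░░░
░░░░●○○·●◇░░░
░░░·○·●○·○░░░
░░░○·○◆○●○░░░
░░░○··○○◇●░░░
░░░···●○○○░░░
░░░●◇○○○○○░░░
░░░○·○○●░░░░░
░░■●◇○·●░░░░░
░░●○·○·●░░░░░

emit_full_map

░░●··○■○
░░·○○○●·
░░●○○·●◇
░·○·●○·○
░○·○◆○●○
░○··○○◇●
░···●○○○
░●◇○○○○○
░○·○○●░░
■●◇○·●░░
●○·○·●░░
·●○·○·░░
○○○●○○░░
●·■·◇○░░
●○○■·◇░░
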